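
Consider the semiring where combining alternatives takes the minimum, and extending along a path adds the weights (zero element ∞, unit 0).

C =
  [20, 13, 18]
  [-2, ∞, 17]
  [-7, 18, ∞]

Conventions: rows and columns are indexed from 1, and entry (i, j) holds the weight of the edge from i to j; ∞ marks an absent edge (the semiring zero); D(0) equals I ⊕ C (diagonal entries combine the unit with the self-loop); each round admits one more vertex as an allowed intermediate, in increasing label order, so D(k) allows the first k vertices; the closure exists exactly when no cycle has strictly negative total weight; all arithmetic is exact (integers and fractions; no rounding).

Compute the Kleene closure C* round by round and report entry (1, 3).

D(0):
  [0, 13, 18]
  [-2, 0, 17]
  [-7, 18, 0]
D(1):
  [0, 13, 18]
  [-2, 0, 16]
  [-7, 6, 0]
D(2):
  [0, 13, 18]
  [-2, 0, 16]
  [-7, 6, 0]
D(3):
  [0, 13, 18]
  [-2, 0, 16]
  [-7, 6, 0]
Answer: C*[1][3] = 18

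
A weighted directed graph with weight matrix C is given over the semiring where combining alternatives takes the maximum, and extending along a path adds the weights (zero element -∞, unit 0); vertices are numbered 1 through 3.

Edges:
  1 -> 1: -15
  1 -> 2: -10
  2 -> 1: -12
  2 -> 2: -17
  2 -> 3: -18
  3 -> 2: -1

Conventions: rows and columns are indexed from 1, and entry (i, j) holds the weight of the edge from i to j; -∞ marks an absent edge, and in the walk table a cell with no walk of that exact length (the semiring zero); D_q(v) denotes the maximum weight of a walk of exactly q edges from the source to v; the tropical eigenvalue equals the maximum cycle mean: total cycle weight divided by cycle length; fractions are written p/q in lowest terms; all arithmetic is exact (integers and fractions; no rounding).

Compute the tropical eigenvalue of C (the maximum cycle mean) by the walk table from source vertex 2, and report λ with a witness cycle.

q=0: [-∞, 0, -∞]
q=1: [-12, -17, -18]
q=2: [-27, -19, -35]
q=3: [-31, -36, -37]
Optimal cycle mean attained by: cycle 2->3->2, total (-18) + (-1), length 2.
Answer: λ = -19/2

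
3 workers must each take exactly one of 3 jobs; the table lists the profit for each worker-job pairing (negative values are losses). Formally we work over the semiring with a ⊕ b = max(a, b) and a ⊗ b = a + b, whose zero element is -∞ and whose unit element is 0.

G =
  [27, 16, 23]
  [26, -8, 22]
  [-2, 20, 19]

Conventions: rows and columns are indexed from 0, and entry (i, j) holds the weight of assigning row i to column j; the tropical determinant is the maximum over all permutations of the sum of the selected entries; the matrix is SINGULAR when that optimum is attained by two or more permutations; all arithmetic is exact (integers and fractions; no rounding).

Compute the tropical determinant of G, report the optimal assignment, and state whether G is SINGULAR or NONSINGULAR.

σ = (0, 1, 2): 27 + (-8) + 19 = 38
σ = (0, 2, 1): 27 + 22 + 20 = 69
σ = (1, 0, 2): 16 + 26 + 19 = 61
σ = (1, 2, 0): 16 + 22 + (-2) = 36
σ = (2, 0, 1): 23 + 26 + 20 = 69
σ = (2, 1, 0): 23 + (-8) + (-2) = 13
Optimal value attained by: σ = (0, 2, 1).
Answer: det⊕(G) = 69; verdict: SINGULAR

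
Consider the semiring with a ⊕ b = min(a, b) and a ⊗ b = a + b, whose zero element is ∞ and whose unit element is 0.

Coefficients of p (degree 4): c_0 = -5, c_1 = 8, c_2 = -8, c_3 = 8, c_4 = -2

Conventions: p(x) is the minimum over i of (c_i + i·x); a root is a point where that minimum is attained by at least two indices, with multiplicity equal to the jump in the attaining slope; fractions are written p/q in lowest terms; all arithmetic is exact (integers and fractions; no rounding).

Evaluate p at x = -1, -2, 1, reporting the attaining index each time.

p(-1) = min(-5+0·(-1)=-5, 8+1·(-1)=7, -8+2·(-1)=-10, 8+3·(-1)=5, -2+4·(-1)=-6) = -10 (attained by i=2)
p(-2) = min(-5+0·(-2)=-5, 8+1·(-2)=6, -8+2·(-2)=-12, 8+3·(-2)=2, -2+4·(-2)=-10) = -12 (attained by i=2)
p(1) = min(-5+0·1=-5, 8+1·1=9, -8+2·1=-6, 8+3·1=11, -2+4·1=2) = -6 (attained by i=2)
Answer: p(-1) = -10; p(-2) = -12; p(1) = -6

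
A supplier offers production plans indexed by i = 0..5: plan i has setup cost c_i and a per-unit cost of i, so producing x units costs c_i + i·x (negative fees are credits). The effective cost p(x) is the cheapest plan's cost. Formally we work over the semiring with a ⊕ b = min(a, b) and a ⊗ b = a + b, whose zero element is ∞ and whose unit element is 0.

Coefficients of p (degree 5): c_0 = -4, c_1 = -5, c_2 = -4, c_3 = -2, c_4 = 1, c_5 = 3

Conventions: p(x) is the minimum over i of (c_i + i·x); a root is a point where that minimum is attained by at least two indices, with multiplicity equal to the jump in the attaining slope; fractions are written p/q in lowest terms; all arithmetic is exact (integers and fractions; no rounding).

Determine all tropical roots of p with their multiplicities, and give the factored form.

hull edge (i=0, c=-4) to (i=1, c=-5): slope -1, span 1
hull edge (i=1, c=-5) to (i=2, c=-4): slope 1, span 1
hull edge (i=2, c=-4) to (i=3, c=-2): slope 2, span 1
hull edge (i=3, c=-2) to (i=5, c=3): slope 5/2, span 2
Factored form: p(x) = 3 ⊗ (x ⊕ (-5/2)) ⊗ (x ⊕ (-5/2)) ⊗ (x ⊕ (-2)) ⊗ (x ⊕ (-1)) ⊗ (x ⊕ 1)
Answer: roots = -5/2 (mult 2), -2 (mult 1), -1 (mult 1), 1 (mult 1)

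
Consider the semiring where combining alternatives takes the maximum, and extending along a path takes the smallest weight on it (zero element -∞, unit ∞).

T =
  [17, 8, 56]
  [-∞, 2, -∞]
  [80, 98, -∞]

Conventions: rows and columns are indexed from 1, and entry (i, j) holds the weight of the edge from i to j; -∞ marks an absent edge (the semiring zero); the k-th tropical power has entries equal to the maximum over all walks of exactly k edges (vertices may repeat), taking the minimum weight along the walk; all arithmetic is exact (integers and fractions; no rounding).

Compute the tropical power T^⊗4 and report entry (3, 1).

T^⊗2:
  [56, 56, 17]
  [-∞, 2, -∞]
  [17, 8, 56]
T^⊗3:
  [17, 17, 56]
  [-∞, 2, -∞]
  [56, 56, 17]
T^⊗4:
  [56, 56, 17]
  [-∞, 2, -∞]
  [17, 17, 56]
Key observation: the optimum is the walk 3->1->1->3->1, with weight 80 min 17 min 56 min 80 = 17.
Optimal value attained by: walk 3->1->1->3->1.
Answer: (T^⊗4)[3][1] = 17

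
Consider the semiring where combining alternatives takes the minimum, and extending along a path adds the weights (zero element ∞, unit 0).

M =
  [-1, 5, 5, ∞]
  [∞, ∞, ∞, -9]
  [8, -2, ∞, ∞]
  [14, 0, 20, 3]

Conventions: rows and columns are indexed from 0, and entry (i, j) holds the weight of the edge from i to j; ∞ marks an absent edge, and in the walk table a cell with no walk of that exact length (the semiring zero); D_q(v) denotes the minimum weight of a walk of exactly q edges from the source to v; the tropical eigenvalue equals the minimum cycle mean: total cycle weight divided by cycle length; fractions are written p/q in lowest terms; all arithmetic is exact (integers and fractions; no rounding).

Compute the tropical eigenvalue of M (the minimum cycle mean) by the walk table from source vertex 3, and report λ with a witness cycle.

q=0: [∞, ∞, ∞, 0]
q=1: [14, 0, 20, 3]
q=2: [13, 3, 19, -9]
q=3: [5, -9, 11, -6]
q=4: [4, -6, 10, -18]
Optimal cycle mean attained by: cycle 1->3->1, total (-9) + 0, length 2.
Answer: λ = -9/2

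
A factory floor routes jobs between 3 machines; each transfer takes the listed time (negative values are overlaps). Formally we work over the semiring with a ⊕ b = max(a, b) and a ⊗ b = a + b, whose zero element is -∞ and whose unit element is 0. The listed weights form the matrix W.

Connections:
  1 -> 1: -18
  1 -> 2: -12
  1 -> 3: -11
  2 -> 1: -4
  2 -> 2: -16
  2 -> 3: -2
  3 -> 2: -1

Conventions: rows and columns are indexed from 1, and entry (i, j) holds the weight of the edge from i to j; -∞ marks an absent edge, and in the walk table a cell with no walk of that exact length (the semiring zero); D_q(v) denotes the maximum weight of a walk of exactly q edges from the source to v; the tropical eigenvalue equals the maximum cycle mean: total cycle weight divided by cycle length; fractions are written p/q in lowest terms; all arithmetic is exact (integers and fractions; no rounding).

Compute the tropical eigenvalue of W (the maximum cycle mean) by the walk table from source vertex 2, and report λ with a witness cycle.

q=0: [-∞, 0, -∞]
q=1: [-4, -16, -2]
q=2: [-20, -3, -15]
q=3: [-7, -16, -5]
Optimal cycle mean attained by: cycle 2->3->2, total (-2) + (-1), length 2.
Answer: λ = -3/2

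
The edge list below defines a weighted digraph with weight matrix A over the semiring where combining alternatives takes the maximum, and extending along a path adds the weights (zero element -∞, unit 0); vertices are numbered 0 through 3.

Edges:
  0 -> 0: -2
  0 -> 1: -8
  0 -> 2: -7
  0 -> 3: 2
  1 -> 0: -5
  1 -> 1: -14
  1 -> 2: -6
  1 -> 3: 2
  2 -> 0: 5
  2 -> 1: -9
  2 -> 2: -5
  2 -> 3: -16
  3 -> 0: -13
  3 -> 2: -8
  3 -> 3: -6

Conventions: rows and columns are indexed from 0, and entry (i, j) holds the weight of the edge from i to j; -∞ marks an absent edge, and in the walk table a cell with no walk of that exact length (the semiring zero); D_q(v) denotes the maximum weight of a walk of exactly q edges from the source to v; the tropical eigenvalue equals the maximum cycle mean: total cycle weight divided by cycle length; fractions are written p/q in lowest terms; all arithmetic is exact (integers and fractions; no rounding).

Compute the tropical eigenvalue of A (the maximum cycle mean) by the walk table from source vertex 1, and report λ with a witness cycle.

q=0: [-∞, 0, -∞, -∞]
q=1: [-5, -14, -6, 2]
q=2: [-1, -13, -6, -3]
q=3: [-1, -9, -8, 1]
q=4: [-3, -9, -7, 1]
Optimal cycle mean attained by: cycle 0->3->2->0, total 2 + (-8) + 5, length 3.
Answer: λ = -1/3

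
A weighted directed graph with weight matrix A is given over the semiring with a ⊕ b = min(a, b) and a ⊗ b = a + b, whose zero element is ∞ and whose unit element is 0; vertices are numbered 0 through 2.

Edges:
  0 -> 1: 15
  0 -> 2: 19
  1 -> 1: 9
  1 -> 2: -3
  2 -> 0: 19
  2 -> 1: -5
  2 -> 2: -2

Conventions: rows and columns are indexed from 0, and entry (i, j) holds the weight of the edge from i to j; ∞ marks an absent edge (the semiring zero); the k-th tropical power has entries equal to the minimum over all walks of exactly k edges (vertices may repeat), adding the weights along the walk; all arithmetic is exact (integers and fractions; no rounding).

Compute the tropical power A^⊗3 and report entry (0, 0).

A^⊗2:
  [38, 14, 12]
  [16, -8, -5]
  [17, -7, -8]
A^⊗3:
  [31, 7, 10]
  [14, -10, -11]
  [11, -13, -10]
Key observation: the optimum is the walk 0->1->2->0, with weight 15 + (-3) + 19 = 31.
Optimal value attained by: walk 0->1->2->0.
Answer: (A^⊗3)[0][0] = 31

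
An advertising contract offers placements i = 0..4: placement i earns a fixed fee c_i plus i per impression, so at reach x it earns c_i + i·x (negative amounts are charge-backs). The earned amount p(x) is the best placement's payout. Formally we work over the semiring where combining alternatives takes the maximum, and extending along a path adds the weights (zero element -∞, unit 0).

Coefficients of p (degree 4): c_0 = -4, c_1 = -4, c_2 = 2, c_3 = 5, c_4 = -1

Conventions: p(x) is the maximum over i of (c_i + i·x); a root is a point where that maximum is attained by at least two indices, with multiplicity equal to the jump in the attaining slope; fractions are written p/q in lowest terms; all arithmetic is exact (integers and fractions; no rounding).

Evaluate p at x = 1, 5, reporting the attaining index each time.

p(1) = max(-4+0·1=-4, -4+1·1=-3, 2+2·1=4, 5+3·1=8, -1+4·1=3) = 8 (attained by i=3)
p(5) = max(-4+0·5=-4, -4+1·5=1, 2+2·5=12, 5+3·5=20, -1+4·5=19) = 20 (attained by i=3)
Answer: p(1) = 8; p(5) = 20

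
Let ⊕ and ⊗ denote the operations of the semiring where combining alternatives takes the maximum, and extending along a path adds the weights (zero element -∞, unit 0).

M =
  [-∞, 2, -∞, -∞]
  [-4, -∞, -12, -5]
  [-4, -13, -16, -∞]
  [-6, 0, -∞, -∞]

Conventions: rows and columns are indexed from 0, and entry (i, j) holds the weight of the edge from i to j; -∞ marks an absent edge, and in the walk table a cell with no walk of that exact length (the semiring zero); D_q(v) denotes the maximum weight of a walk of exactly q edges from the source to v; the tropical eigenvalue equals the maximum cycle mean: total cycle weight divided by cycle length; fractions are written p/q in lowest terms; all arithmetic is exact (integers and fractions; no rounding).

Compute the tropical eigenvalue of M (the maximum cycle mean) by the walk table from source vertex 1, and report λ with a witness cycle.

q=0: [-∞, 0, -∞, -∞]
q=1: [-4, -∞, -12, -5]
q=2: [-11, -2, -28, -∞]
q=3: [-6, -9, -14, -7]
q=4: [-13, -4, -21, -14]
Optimal cycle mean attained by: cycle 0->1->0, total 2 + (-4), length 2.
Answer: λ = -1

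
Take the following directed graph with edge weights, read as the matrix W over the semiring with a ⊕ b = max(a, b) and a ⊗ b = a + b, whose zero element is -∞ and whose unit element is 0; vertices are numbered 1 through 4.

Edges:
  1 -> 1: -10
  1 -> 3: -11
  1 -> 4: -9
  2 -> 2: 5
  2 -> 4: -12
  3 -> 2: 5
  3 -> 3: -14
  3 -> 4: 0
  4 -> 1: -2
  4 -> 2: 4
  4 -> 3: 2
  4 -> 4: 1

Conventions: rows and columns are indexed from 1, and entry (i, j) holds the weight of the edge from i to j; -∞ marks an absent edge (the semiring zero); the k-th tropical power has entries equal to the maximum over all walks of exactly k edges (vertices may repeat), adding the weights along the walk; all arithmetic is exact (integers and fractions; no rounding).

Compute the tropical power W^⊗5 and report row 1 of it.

W^⊗2:
  [-11, -5, -7, -8]
  [-14, 10, -10, -7]
  [-2, 10, 2, 1]
  [-1, 9, 3, 2]
W^⊗3:
  [-10, 0, -6, -7]
  [-9, 15, -5, -2]
  [-1, 15, 3, 2]
  [0, 14, 4, 3]
W^⊗4:
  [-9, 5, -5, -6]
  [-4, 20, 0, 3]
  [0, 20, 4, 3]
  [1, 19, 5, 4]
W^⊗5:
  [-8, 10, -4, -5]
  [1, 25, 5, 8]
  [1, 25, 5, 8]
  [2, 24, 6, 7]
Answer: row 1 of W^⊗5 = [-8, 10, -4, -5]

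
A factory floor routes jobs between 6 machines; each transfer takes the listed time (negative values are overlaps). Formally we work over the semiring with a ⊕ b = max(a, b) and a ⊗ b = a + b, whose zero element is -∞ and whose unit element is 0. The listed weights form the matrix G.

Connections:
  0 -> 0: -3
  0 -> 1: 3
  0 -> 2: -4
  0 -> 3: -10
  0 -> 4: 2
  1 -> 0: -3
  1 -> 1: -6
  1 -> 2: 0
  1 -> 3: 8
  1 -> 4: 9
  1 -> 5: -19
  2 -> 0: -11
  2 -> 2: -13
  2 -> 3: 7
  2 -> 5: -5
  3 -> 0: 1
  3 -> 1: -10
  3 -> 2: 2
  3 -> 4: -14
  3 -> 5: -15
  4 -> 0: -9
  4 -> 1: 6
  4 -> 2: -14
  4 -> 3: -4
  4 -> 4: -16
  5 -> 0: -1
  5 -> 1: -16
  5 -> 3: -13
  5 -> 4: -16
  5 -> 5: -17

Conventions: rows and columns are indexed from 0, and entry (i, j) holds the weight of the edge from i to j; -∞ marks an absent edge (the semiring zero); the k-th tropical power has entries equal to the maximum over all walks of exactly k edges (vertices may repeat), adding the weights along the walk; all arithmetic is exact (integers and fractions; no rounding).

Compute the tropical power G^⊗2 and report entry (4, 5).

G^⊗2:
  [0, 8, 3, 11, 12, -9]
  [9, 15, 10, 7, 3, -5]
  [8, -3, 9, -6, -7, -8]
  [-2, 4, -3, 9, 3, -3]
  [3, 0, 6, 14, 15, -13]
  [-4, 2, -5, -8, 1, -28]
Key observation: the optimum is the walk 4->1->5, with weight 6 + (-19) = -13.
Optimal value attained by: walk 4->1->5.
Answer: (G^⊗2)[4][5] = -13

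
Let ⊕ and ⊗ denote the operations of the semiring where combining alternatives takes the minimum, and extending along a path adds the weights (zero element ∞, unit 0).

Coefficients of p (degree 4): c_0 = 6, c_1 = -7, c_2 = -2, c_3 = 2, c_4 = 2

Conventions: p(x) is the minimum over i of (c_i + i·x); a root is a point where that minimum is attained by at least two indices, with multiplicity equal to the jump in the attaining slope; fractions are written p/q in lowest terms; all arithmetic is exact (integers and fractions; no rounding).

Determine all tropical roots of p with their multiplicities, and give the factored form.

hull edge (i=0, c=6) to (i=1, c=-7): slope -13, span 1
hull edge (i=1, c=-7) to (i=4, c=2): slope 3, span 3
Factored form: p(x) = 2 ⊗ (x ⊕ (-3)) ⊗ (x ⊕ (-3)) ⊗ (x ⊕ (-3)) ⊗ (x ⊕ 13)
Answer: roots = -3 (mult 3), 13 (mult 1)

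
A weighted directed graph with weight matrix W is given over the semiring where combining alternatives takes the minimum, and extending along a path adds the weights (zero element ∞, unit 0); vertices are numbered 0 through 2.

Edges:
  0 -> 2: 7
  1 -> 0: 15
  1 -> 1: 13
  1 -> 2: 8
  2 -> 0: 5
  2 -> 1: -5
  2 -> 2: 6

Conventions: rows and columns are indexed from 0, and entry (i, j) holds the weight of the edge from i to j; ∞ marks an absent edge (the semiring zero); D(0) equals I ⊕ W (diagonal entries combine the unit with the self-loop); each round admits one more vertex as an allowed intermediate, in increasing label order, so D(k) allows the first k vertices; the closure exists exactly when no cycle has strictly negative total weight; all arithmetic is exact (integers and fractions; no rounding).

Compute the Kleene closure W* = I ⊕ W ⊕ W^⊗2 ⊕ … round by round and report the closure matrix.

D(0):
  [0, ∞, 7]
  [15, 0, 8]
  [5, -5, 0]
D(1):
  [0, ∞, 7]
  [15, 0, 8]
  [5, -5, 0]
D(2):
  [0, ∞, 7]
  [15, 0, 8]
  [5, -5, 0]
D(3):
  [0, 2, 7]
  [13, 0, 8]
  [5, -5, 0]
Answer: W* = [[0, 2, 7], [13, 0, 8], [5, -5, 0]]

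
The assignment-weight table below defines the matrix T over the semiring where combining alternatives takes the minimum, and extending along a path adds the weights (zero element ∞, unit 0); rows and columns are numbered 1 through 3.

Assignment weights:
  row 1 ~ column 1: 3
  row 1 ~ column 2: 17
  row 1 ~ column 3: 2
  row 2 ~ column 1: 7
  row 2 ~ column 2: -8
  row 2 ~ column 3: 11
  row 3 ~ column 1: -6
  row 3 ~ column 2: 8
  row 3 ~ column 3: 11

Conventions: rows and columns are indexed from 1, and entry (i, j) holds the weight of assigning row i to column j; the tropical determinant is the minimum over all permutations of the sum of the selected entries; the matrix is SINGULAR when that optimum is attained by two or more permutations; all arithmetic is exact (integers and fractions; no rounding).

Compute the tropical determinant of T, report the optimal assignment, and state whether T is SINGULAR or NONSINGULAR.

σ = (1, 2, 3): 3 + (-8) + 11 = 6
σ = (1, 3, 2): 3 + 11 + 8 = 22
σ = (2, 1, 3): 17 + 7 + 11 = 35
σ = (2, 3, 1): 17 + 11 + (-6) = 22
σ = (3, 1, 2): 2 + 7 + 8 = 17
σ = (3, 2, 1): 2 + (-8) + (-6) = -12
Optimal value attained by: σ = (3, 2, 1).
Answer: det⊕(T) = -12; verdict: NONSINGULAR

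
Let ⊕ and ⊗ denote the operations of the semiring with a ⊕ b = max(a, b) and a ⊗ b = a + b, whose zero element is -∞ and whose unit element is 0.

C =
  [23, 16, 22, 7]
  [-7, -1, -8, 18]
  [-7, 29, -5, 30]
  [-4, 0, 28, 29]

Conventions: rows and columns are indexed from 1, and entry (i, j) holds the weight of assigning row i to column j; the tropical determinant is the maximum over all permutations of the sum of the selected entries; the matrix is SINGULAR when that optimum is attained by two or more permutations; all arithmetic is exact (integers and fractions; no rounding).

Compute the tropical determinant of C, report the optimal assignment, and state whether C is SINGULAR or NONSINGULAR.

σ = (1, 2, 3, 4): 23 + (-1) + (-5) + 29 = 46
σ = (1, 2, 4, 3): 23 + (-1) + 30 + 28 = 80
σ = (1, 3, 2, 4): 23 + (-8) + 29 + 29 = 73
σ = (1, 3, 4, 2): 23 + (-8) + 30 + 0 = 45
σ = (1, 4, 2, 3): 23 + 18 + 29 + 28 = 98
σ = (1, 4, 3, 2): 23 + 18 + (-5) + 0 = 36
σ = (2, 1, 3, 4): 16 + (-7) + (-5) + 29 = 33
σ = (2, 1, 4, 3): 16 + (-7) + 30 + 28 = 67
σ = (2, 3, 1, 4): 16 + (-8) + (-7) + 29 = 30
σ = (2, 3, 4, 1): 16 + (-8) + 30 + (-4) = 34
σ = (2, 4, 1, 3): 16 + 18 + (-7) + 28 = 55
σ = (2, 4, 3, 1): 16 + 18 + (-5) + (-4) = 25
σ = (3, 1, 2, 4): 22 + (-7) + 29 + 29 = 73
σ = (3, 1, 4, 2): 22 + (-7) + 30 + 0 = 45
σ = (3, 2, 1, 4): 22 + (-1) + (-7) + 29 = 43
σ = (3, 2, 4, 1): 22 + (-1) + 30 + (-4) = 47
σ = (3, 4, 1, 2): 22 + 18 + (-7) + 0 = 33
σ = (3, 4, 2, 1): 22 + 18 + 29 + (-4) = 65
σ = (4, 1, 2, 3): 7 + (-7) + 29 + 28 = 57
σ = (4, 1, 3, 2): 7 + (-7) + (-5) + 0 = -5
σ = (4, 2, 1, 3): 7 + (-1) + (-7) + 28 = 27
σ = (4, 2, 3, 1): 7 + (-1) + (-5) + (-4) = -3
σ = (4, 3, 1, 2): 7 + (-8) + (-7) + 0 = -8
σ = (4, 3, 2, 1): 7 + (-8) + 29 + (-4) = 24
Optimal value attained by: σ = (1, 4, 2, 3).
Answer: det⊕(C) = 98; verdict: NONSINGULAR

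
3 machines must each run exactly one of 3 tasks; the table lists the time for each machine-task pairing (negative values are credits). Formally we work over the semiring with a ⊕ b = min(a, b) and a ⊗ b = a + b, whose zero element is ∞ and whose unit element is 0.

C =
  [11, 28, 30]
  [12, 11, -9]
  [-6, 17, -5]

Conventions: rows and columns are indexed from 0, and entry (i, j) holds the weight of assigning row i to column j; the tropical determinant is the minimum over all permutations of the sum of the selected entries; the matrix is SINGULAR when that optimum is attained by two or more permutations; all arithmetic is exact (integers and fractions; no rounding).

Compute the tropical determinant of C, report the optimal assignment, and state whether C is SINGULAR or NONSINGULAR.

σ = (0, 1, 2): 11 + 11 + (-5) = 17
σ = (0, 2, 1): 11 + (-9) + 17 = 19
σ = (1, 0, 2): 28 + 12 + (-5) = 35
σ = (1, 2, 0): 28 + (-9) + (-6) = 13
σ = (2, 0, 1): 30 + 12 + 17 = 59
σ = (2, 1, 0): 30 + 11 + (-6) = 35
Optimal value attained by: σ = (1, 2, 0).
Answer: det⊕(C) = 13; verdict: NONSINGULAR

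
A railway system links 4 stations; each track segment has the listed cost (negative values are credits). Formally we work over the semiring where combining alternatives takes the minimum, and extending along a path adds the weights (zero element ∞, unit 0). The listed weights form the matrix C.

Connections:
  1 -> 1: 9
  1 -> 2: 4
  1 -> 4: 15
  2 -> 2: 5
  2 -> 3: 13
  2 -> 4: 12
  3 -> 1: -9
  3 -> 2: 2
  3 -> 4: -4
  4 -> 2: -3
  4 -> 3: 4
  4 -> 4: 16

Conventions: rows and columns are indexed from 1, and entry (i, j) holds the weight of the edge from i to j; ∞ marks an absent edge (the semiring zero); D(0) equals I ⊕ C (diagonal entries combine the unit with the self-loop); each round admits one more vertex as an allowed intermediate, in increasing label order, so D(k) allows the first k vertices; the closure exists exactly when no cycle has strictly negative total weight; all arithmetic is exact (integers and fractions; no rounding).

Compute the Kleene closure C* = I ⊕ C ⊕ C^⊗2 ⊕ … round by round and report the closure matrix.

D(0):
  [0, 4, ∞, 15]
  [∞, 0, 13, 12]
  [-9, 2, 0, -4]
  [∞, -3, 4, 0]
D(1):
  [0, 4, ∞, 15]
  [∞, 0, 13, 12]
  [-9, -5, 0, -4]
  [∞, -3, 4, 0]
D(2):
  [0, 4, 17, 15]
  [∞, 0, 13, 12]
  [-9, -5, 0, -4]
  [∞, -3, 4, 0]
D(3):
  [0, 4, 17, 13]
  [4, 0, 13, 9]
  [-9, -5, 0, -4]
  [-5, -3, 4, 0]
D(4):
  [0, 4, 17, 13]
  [4, 0, 13, 9]
  [-9, -7, 0, -4]
  [-5, -3, 4, 0]
Answer: C* = [[0, 4, 17, 13], [4, 0, 13, 9], [-9, -7, 0, -4], [-5, -3, 4, 0]]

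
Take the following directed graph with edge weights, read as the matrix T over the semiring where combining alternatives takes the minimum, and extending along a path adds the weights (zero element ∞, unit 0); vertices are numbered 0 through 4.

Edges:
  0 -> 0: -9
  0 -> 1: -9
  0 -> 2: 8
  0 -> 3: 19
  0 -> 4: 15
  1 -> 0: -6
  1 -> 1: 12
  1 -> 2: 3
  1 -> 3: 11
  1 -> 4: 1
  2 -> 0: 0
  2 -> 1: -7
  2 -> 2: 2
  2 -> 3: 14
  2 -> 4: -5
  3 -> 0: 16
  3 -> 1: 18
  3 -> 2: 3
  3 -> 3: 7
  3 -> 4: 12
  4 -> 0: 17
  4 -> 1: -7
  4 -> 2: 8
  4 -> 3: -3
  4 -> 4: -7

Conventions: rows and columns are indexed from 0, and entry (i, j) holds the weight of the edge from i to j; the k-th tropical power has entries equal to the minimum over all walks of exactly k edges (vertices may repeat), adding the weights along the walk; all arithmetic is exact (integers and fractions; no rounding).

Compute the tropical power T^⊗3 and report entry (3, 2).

T^⊗2:
  [-18, -18, -6, 2, -8]
  [-15, -15, 2, -2, -6]
  [-13, -12, -4, -8, -12]
  [3, -4, 5, 9, -2]
  [-13, -14, -4, -10, -14]
T^⊗3:
  [-27, -27, -15, -11, -17]
  [-24, -24, -12, -9, -14]
  [-22, -22, -9, -15, -19]
  [-10, -9, -1, -5, -9]
  [-22, -22, -11, -17, -21]
Key observation: the optimum is the walk 3->2->1->2, with weight 3 + (-7) + 3 = -1.
Optimal value attained by: walk 3->2->1->2.
Answer: (T^⊗3)[3][2] = -1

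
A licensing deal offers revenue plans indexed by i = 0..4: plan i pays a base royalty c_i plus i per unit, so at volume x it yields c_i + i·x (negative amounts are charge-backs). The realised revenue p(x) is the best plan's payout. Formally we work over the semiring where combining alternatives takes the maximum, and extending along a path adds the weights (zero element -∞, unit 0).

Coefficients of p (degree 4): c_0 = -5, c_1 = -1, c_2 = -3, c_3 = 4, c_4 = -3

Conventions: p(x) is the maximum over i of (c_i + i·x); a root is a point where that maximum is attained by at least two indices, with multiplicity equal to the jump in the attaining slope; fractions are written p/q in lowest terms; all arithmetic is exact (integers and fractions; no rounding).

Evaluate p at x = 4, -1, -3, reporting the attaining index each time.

p(4) = max(-5+0·4=-5, -1+1·4=3, -3+2·4=5, 4+3·4=16, -3+4·4=13) = 16 (attained by i=3)
p(-1) = max(-5+0·(-1)=-5, -1+1·(-1)=-2, -3+2·(-1)=-5, 4+3·(-1)=1, -3+4·(-1)=-7) = 1 (attained by i=3)
p(-3) = max(-5+0·(-3)=-5, -1+1·(-3)=-4, -3+2·(-3)=-9, 4+3·(-3)=-5, -3+4·(-3)=-15) = -4 (attained by i=1)
Answer: p(4) = 16; p(-1) = 1; p(-3) = -4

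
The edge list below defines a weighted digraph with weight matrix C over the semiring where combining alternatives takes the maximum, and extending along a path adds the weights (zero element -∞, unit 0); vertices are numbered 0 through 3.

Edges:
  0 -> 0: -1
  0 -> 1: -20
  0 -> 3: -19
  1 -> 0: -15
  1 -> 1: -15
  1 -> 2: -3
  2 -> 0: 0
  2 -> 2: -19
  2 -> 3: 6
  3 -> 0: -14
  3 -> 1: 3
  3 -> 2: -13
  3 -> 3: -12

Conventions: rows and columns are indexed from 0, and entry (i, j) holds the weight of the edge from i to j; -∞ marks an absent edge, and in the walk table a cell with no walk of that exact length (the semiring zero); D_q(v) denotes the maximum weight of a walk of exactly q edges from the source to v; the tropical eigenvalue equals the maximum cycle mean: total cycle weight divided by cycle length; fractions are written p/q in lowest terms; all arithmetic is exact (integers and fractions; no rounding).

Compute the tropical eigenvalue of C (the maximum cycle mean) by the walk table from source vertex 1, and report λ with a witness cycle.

q=0: [-∞, 0, -∞, -∞]
q=1: [-15, -15, -3, -∞]
q=2: [-3, -30, -18, 3]
q=3: [-4, 6, -10, -9]
q=4: [-5, -6, 3, -4]
Optimal cycle mean attained by: cycle 1->2->3->1, total (-3) + 6 + 3, length 3.
Answer: λ = 2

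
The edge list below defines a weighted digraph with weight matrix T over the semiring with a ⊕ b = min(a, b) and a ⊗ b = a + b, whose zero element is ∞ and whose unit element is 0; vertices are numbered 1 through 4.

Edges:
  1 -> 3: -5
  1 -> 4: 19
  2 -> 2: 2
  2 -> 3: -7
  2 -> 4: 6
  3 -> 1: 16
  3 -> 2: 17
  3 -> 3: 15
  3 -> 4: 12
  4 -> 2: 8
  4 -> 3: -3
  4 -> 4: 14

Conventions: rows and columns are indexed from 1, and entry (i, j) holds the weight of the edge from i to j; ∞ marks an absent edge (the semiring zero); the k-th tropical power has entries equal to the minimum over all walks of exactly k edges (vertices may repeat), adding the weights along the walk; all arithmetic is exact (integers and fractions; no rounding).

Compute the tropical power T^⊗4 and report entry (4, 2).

T^⊗2:
  [11, 12, 10, 7]
  [9, 4, -5, 5]
  [31, 19, 9, 23]
  [13, 10, 1, 9]
T^⊗3:
  [26, 14, 4, 18]
  [11, 6, -3, 7]
  [25, 21, 12, 21]
  [17, 12, 3, 13]
T^⊗4:
  [20, 16, 7, 16]
  [13, 8, -1, 9]
  [28, 23, 14, 24]
  [19, 14, 5, 15]
Key observation: the optimum is the walk 4->2->2->2->2, with weight 8 + 2 + 2 + 2 = 14.
Optimal value attained by: walk 4->2->2->2->2.
Answer: (T^⊗4)[4][2] = 14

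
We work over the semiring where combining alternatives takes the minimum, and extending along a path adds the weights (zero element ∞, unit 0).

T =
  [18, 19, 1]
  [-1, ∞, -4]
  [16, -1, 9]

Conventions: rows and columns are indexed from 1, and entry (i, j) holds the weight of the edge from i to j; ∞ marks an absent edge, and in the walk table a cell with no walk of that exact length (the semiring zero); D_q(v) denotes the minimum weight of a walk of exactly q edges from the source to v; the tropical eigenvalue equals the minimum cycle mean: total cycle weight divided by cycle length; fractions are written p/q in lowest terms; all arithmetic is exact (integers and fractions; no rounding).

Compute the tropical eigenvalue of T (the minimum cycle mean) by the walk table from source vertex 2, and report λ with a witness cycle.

q=0: [∞, 0, ∞]
q=1: [-1, ∞, -4]
q=2: [12, -5, 0]
q=3: [-6, -1, -9]
Optimal cycle mean attained by: cycle 2->3->2, total (-4) + (-1), length 2.
Answer: λ = -5/2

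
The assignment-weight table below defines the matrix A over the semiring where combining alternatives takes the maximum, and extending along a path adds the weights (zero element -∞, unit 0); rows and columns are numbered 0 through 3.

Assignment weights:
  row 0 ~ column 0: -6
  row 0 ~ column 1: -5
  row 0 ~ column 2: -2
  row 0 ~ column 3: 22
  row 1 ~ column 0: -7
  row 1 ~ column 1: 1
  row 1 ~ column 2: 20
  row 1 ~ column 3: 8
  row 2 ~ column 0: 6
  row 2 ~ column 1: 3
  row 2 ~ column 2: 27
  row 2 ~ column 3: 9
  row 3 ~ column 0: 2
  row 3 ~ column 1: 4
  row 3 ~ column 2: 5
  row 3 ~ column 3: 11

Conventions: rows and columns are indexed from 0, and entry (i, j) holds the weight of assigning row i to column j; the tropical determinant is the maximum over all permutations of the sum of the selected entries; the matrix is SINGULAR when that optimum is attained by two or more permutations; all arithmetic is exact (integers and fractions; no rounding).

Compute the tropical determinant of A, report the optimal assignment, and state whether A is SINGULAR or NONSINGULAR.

σ = (0, 1, 2, 3): (-6) + 1 + 27 + 11 = 33
σ = (0, 1, 3, 2): (-6) + 1 + 9 + 5 = 9
σ = (0, 2, 1, 3): (-6) + 20 + 3 + 11 = 28
σ = (0, 2, 3, 1): (-6) + 20 + 9 + 4 = 27
σ = (0, 3, 1, 2): (-6) + 8 + 3 + 5 = 10
σ = (0, 3, 2, 1): (-6) + 8 + 27 + 4 = 33
σ = (1, 0, 2, 3): (-5) + (-7) + 27 + 11 = 26
σ = (1, 0, 3, 2): (-5) + (-7) + 9 + 5 = 2
σ = (1, 2, 0, 3): (-5) + 20 + 6 + 11 = 32
σ = (1, 2, 3, 0): (-5) + 20 + 9 + 2 = 26
σ = (1, 3, 0, 2): (-5) + 8 + 6 + 5 = 14
σ = (1, 3, 2, 0): (-5) + 8 + 27 + 2 = 32
σ = (2, 0, 1, 3): (-2) + (-7) + 3 + 11 = 5
σ = (2, 0, 3, 1): (-2) + (-7) + 9 + 4 = 4
σ = (2, 1, 0, 3): (-2) + 1 + 6 + 11 = 16
σ = (2, 1, 3, 0): (-2) + 1 + 9 + 2 = 10
σ = (2, 3, 0, 1): (-2) + 8 + 6 + 4 = 16
σ = (2, 3, 1, 0): (-2) + 8 + 3 + 2 = 11
σ = (3, 0, 1, 2): 22 + (-7) + 3 + 5 = 23
σ = (3, 0, 2, 1): 22 + (-7) + 27 + 4 = 46
σ = (3, 1, 0, 2): 22 + 1 + 6 + 5 = 34
σ = (3, 1, 2, 0): 22 + 1 + 27 + 2 = 52
σ = (3, 2, 0, 1): 22 + 20 + 6 + 4 = 52
σ = (3, 2, 1, 0): 22 + 20 + 3 + 2 = 47
Optimal value attained by: σ = (3, 1, 2, 0).
Answer: det⊕(A) = 52; verdict: SINGULAR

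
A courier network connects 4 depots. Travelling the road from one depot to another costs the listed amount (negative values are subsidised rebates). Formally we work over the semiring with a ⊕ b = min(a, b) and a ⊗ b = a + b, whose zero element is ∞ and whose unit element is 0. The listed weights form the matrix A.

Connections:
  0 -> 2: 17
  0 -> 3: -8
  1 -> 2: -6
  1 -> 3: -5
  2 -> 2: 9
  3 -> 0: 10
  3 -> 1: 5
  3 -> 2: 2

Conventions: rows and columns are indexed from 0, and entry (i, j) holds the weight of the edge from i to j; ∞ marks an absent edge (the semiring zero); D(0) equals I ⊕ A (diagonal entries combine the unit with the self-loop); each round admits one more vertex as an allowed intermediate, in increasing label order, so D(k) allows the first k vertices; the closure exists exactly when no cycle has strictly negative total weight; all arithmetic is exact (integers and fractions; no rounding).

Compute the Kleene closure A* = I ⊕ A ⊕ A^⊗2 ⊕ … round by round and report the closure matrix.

D(0):
  [0, ∞, 17, -8]
  [∞, 0, -6, -5]
  [∞, ∞, 0, ∞]
  [10, 5, 2, 0]
D(1):
  [0, ∞, 17, -8]
  [∞, 0, -6, -5]
  [∞, ∞, 0, ∞]
  [10, 5, 2, 0]
D(2):
  [0, ∞, 17, -8]
  [∞, 0, -6, -5]
  [∞, ∞, 0, ∞]
  [10, 5, -1, 0]
D(3):
  [0, ∞, 17, -8]
  [∞, 0, -6, -5]
  [∞, ∞, 0, ∞]
  [10, 5, -1, 0]
D(4):
  [0, -3, -9, -8]
  [5, 0, -6, -5]
  [∞, ∞, 0, ∞]
  [10, 5, -1, 0]
Answer: A* = [[0, -3, -9, -8], [5, 0, -6, -5], [∞, ∞, 0, ∞], [10, 5, -1, 0]]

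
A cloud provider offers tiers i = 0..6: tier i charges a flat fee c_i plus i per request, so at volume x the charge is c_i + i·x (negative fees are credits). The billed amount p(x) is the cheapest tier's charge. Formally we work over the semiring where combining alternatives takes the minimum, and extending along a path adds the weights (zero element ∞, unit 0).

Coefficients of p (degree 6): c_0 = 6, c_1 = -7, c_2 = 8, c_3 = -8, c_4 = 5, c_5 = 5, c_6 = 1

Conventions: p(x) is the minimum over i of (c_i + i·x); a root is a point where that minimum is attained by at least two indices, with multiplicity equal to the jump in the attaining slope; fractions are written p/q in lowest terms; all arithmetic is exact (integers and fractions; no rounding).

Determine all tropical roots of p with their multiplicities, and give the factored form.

hull edge (i=0, c=6) to (i=1, c=-7): slope -13, span 1
hull edge (i=1, c=-7) to (i=3, c=-8): slope -1/2, span 2
hull edge (i=3, c=-8) to (i=6, c=1): slope 3, span 3
Factored form: p(x) = 1 ⊗ (x ⊕ (-3)) ⊗ (x ⊕ (-3)) ⊗ (x ⊕ (-3)) ⊗ (x ⊕ 1/2) ⊗ (x ⊕ 1/2) ⊗ (x ⊕ 13)
Answer: roots = -3 (mult 3), 1/2 (mult 2), 13 (mult 1)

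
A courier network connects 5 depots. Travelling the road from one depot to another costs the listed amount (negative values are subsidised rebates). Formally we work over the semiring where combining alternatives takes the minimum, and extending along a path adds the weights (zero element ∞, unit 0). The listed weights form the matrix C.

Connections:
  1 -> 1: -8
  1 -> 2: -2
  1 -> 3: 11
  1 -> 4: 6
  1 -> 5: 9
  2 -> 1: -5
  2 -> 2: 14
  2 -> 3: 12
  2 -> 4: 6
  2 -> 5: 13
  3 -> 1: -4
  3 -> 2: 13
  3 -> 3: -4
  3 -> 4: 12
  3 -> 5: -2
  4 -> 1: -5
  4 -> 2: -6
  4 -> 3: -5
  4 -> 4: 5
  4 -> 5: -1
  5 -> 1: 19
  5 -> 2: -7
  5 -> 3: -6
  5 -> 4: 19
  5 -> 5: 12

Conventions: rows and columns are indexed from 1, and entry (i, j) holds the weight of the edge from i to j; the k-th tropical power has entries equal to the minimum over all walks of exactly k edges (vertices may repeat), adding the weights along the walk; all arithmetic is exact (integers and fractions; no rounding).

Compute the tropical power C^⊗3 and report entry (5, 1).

C^⊗2:
  [-16, -10, 1, -2, 1]
  [-13, -7, 1, 1, 4]
  [-12, -9, -8, 2, -6]
  [-13, -8, -9, 0, -7]
  [-12, 5, -10, -1, -8]
C^⊗3:
  [-24, -18, -7, -10, -7]
  [-21, -15, -4, -7, -4]
  [-20, -14, -12, -6, -10]
  [-21, -15, -13, -7, -11]
  [-20, -15, -14, -6, -12]
Key observation: the optimum is the walk 5->2->1->1, with weight (-7) + (-5) + (-8) = -20.
Optimal value attained by: walk 5->2->1->1.
Answer: (C^⊗3)[5][1] = -20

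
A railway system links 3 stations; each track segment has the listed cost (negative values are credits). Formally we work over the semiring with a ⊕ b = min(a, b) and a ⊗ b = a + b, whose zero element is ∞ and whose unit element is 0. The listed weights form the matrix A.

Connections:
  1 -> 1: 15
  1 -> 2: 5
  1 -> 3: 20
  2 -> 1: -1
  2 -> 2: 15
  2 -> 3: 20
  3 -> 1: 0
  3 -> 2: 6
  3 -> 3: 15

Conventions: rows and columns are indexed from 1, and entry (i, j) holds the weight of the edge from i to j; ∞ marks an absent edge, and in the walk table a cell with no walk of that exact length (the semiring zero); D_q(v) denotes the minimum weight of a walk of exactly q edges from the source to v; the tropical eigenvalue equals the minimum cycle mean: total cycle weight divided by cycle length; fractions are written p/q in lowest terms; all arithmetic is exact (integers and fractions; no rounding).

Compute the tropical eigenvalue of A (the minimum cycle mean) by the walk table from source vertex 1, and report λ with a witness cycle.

q=0: [0, ∞, ∞]
q=1: [15, 5, 20]
q=2: [4, 20, 25]
q=3: [19, 9, 24]
Optimal cycle mean attained by: cycle 1->2->1, total 5 + (-1), length 2.
Answer: λ = 2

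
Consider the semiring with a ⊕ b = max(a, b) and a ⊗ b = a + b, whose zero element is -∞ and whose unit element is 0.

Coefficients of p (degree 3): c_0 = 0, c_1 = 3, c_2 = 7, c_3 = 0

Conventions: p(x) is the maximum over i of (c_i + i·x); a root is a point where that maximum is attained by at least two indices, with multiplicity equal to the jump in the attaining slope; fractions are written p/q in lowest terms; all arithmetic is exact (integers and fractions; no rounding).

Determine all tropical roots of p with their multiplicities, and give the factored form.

hull edge (i=0, c=0) to (i=2, c=7): slope 7/2, span 2
hull edge (i=2, c=7) to (i=3, c=0): slope -7, span 1
Factored form: p(x) = 0 ⊗ (x ⊕ (-7/2)) ⊗ (x ⊕ (-7/2)) ⊗ (x ⊕ 7)
Answer: roots = -7/2 (mult 2), 7 (mult 1)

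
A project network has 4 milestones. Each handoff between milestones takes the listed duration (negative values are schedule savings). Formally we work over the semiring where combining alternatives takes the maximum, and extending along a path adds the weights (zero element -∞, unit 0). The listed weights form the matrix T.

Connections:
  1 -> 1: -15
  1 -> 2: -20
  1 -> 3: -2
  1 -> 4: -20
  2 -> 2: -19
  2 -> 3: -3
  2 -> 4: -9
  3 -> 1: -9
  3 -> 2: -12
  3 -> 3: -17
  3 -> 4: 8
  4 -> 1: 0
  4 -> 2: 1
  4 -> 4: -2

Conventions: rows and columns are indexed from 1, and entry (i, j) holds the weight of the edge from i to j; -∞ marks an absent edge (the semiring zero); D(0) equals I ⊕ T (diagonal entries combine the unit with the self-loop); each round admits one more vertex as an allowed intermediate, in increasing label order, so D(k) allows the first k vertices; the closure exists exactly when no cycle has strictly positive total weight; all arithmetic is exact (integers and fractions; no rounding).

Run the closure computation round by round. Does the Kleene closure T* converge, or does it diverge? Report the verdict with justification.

D(0):
  [0, -20, -2, -20]
  [-∞, 0, -3, -9]
  [-9, -12, 0, 8]
  [0, 1, -∞, 0]
D(1):
  [0, -20, -2, -20]
  [-∞, 0, -3, -9]
  [-9, -12, 0, 8]
  [0, 1, -2, 0]
D(2):
  [0, -20, -2, -20]
  [-∞, 0, -3, -9]
  [-9, -12, 0, 8]
  [0, 1, -2, 0]
Detection: at round 3, diagonal entry (4, 4) turns strictly positive.
Key observation: the cycle 4->1->3->4 has total weight 0 + (-2) + 8, which is strictly positive.
Answer: DIVERGES — positive cycle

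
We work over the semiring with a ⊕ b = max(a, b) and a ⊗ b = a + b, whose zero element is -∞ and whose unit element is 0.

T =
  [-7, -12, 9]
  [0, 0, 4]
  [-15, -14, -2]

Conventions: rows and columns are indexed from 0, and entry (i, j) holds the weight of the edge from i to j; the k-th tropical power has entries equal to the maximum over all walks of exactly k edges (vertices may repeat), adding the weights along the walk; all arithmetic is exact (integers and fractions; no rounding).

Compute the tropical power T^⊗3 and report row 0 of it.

T^⊗2:
  [-6, -5, 7]
  [0, 0, 9]
  [-14, -14, -4]
T^⊗3:
  [-5, -5, 5]
  [0, 0, 9]
  [-14, -14, -5]
Answer: row 0 of T^⊗3 = [-5, -5, 5]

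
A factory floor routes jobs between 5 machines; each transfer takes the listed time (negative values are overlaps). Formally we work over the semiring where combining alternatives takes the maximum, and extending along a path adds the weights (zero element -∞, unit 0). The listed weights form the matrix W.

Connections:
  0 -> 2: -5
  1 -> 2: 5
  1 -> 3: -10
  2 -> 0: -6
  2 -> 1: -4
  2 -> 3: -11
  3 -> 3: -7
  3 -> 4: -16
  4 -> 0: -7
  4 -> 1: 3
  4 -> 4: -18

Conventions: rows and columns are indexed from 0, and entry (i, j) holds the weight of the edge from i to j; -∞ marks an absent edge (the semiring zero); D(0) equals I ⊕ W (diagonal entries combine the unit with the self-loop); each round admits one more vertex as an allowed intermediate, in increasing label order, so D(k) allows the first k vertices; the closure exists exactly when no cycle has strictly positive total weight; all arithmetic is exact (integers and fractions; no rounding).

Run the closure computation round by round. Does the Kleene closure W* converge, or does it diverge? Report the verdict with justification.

D(0):
  [0, -∞, -5, -∞, -∞]
  [-∞, 0, 5, -10, -∞]
  [-6, -4, 0, -11, -∞]
  [-∞, -∞, -∞, 0, -16]
  [-7, 3, -∞, -∞, 0]
D(1):
  [0, -∞, -5, -∞, -∞]
  [-∞, 0, 5, -10, -∞]
  [-6, -4, 0, -11, -∞]
  [-∞, -∞, -∞, 0, -16]
  [-7, 3, -12, -∞, 0]
Detection: at round 2, diagonal entry (2, 2) turns strictly positive.
Key observation: the cycle 2->1->2 has total weight (-4) + 5, which is strictly positive.
Answer: DIVERGES — positive cycle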